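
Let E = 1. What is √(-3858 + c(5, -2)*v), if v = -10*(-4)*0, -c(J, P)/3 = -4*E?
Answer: I*√3858 ≈ 62.113*I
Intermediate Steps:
c(J, P) = 12 (c(J, P) = -(-12) = -3*(-4) = 12)
v = 0 (v = 40*0 = 0)
√(-3858 + c(5, -2)*v) = √(-3858 + 12*0) = √(-3858 + 0) = √(-3858) = I*√3858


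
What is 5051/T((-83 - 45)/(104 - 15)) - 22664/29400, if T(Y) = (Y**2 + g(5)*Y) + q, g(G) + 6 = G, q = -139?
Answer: -150073465844/3944168025 ≈ -38.049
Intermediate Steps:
g(G) = -6 + G
T(Y) = -139 + Y**2 - Y (T(Y) = (Y**2 + (-6 + 5)*Y) - 139 = (Y**2 - Y) - 139 = -139 + Y**2 - Y)
5051/T((-83 - 45)/(104 - 15)) - 22664/29400 = 5051/(-139 + ((-83 - 45)/(104 - 15))**2 - (-83 - 45)/(104 - 15)) - 22664/29400 = 5051/(-139 + (-128/89)**2 - (-128)/89) - 22664*1/29400 = 5051/(-139 + (-128*1/89)**2 - (-128)/89) - 2833/3675 = 5051/(-139 + (-128/89)**2 - 1*(-128/89)) - 2833/3675 = 5051/(-139 + 16384/7921 + 128/89) - 2833/3675 = 5051/(-1073243/7921) - 2833/3675 = 5051*(-7921/1073243) - 2833/3675 = -40008971/1073243 - 2833/3675 = -150073465844/3944168025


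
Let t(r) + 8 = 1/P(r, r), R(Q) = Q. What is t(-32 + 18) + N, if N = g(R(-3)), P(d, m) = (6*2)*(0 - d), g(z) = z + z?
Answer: -2351/168 ≈ -13.994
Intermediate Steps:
g(z) = 2*z
P(d, m) = -12*d (P(d, m) = 12*(-d) = -12*d)
t(r) = -8 - 1/(12*r) (t(r) = -8 + 1/(-12*r) = -8 - 1/(12*r))
N = -6 (N = 2*(-3) = -6)
t(-32 + 18) + N = (-8 - 1/(12*(-32 + 18))) - 6 = (-8 - 1/12/(-14)) - 6 = (-8 - 1/12*(-1/14)) - 6 = (-8 + 1/168) - 6 = -1343/168 - 6 = -2351/168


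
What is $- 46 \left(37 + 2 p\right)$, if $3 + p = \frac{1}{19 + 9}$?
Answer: $- \frac{10005}{7} \approx -1429.3$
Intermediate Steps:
$p = - \frac{83}{28}$ ($p = -3 + \frac{1}{19 + 9} = -3 + \frac{1}{28} = - \frac{83}{28} \approx -2.9643$)
$- 46 \left(37 + 2 p\right) = - 46 \left(37 + 2 \left(- \frac{83}{28}\right)\right) = - 46 \left(37 - \frac{83}{14}\right) = \left(-46\right) \frac{435}{14} = - \frac{10005}{7}$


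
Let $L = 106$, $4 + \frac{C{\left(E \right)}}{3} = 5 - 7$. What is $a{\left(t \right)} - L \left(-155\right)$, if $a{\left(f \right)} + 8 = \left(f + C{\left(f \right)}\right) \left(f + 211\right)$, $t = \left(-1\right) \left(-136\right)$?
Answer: $57368$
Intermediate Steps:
$C{\left(E \right)} = -18$ ($C{\left(E \right)} = -12 + 3 \left(5 - 7\right) = -12 + 3 \left(-2\right) = -12 - 6 = -18$)
$t = 136$
$a{\left(f \right)} = -8 + \left(-18 + f\right) \left(211 + f\right)$ ($a{\left(f \right)} = -8 + \left(f - 18\right) \left(f + 211\right) = -8 + \left(-18 + f\right) \left(211 + f\right)$)
$a{\left(t \right)} - L \left(-155\right) = \left(-3806 + 136^{2} + 193 \cdot 136\right) - 106 \left(-155\right) = \left(-3806 + 18496 + 26248\right) - -16430 = 40938 + 16430 = 57368$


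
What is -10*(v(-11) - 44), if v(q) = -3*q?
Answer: 110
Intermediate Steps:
-10*(v(-11) - 44) = -10*(-3*(-11) - 44) = -10*(33 - 44) = -10*(-11) = 110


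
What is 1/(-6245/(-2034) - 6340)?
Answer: -2034/12889315 ≈ -0.00015781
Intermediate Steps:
1/(-6245/(-2034) - 6340) = 1/(-6245*(-1/2034) - 6340) = 1/(6245/2034 - 6340) = 1/(-12889315/2034) = -2034/12889315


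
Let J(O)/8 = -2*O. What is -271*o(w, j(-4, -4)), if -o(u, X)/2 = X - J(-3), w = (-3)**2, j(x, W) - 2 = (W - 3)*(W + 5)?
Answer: -28726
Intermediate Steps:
j(x, W) = 2 + (-3 + W)*(5 + W) (j(x, W) = 2 + (W - 3)*(W + 5) = 2 + (-3 + W)*(5 + W))
w = 9
J(O) = -16*O (J(O) = 8*(-2*O) = -16*O)
o(u, X) = 96 - 2*X (o(u, X) = -2*(X - (-16)*(-3)) = -2*(X - 1*48) = -2*(X - 48) = -2*(-48 + X) = 96 - 2*X)
-271*o(w, j(-4, -4)) = -271*(96 - 2*(-13 + (-4)**2 + 2*(-4))) = -271*(96 - 2*(-13 + 16 - 8)) = -271*(96 - 2*(-5)) = -271*(96 + 10) = -271*106 = -28726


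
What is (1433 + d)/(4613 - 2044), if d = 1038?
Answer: 353/367 ≈ 0.96185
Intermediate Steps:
(1433 + d)/(4613 - 2044) = (1433 + 1038)/(4613 - 2044) = 2471/2569 = 2471*(1/2569) = 353/367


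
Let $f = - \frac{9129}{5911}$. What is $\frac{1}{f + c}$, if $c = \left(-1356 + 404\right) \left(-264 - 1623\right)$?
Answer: $\frac{5911}{10618653135} \approx 5.5666 \cdot 10^{-7}$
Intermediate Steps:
$f = - \frac{9129}{5911}$ ($f = \left(-9129\right) \frac{1}{5911} = - \frac{9129}{5911} \approx -1.5444$)
$c = 1796424$ ($c = \left(-952\right) \left(-1887\right) = 1796424$)
$\frac{1}{f + c} = \frac{1}{- \frac{9129}{5911} + 1796424} = \frac{1}{\frac{10618653135}{5911}} = \frac{5911}{10618653135}$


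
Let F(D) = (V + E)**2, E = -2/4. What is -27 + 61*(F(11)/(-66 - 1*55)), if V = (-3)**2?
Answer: -30697/484 ≈ -63.424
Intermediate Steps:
V = 9
E = -1/2 (E = -2*1/4 = -1/2 ≈ -0.50000)
F(D) = 289/4 (F(D) = (9 - 1/2)**2 = (17/2)**2 = 289/4)
-27 + 61*(F(11)/(-66 - 1*55)) = -27 + 61*(289/(4*(-66 - 1*55))) = -27 + 61*(289/(4*(-66 - 55))) = -27 + 61*((289/4)/(-121)) = -27 + 61*((289/4)*(-1/121)) = -27 + 61*(-289/484) = -27 - 17629/484 = -30697/484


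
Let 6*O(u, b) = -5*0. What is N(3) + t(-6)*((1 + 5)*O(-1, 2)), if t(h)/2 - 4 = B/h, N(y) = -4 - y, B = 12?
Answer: -7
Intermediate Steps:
O(u, b) = 0 (O(u, b) = (-5*0)/6 = (1/6)*0 = 0)
t(h) = 8 + 24/h (t(h) = 8 + 2*(12/h) = 8 + 24/h)
N(3) + t(-6)*((1 + 5)*O(-1, 2)) = (-4 - 1*3) + (8 + 24/(-6))*((1 + 5)*0) = (-4 - 3) + (8 + 24*(-1/6))*(6*0) = -7 + (8 - 4)*0 = -7 + 4*0 = -7 + 0 = -7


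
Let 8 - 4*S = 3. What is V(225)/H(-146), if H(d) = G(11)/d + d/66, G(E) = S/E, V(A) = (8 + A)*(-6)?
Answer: 2449296/3877 ≈ 631.75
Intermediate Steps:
S = 5/4 (S = 2 - ¼*3 = 2 - ¾ = 5/4 ≈ 1.2500)
V(A) = -48 - 6*A
G(E) = 5/(4*E)
H(d) = d/66 + 5/(44*d) (H(d) = ((5/4)/11)/d + d/66 = ((5/4)*(1/11))/d + d*(1/66) = 5/(44*d) + d/66 = d/66 + 5/(44*d))
V(225)/H(-146) = (-48 - 6*225)/((1/66)*(-146) + (5/44)/(-146)) = (-48 - 1350)/(-73/33 + (5/44)*(-1/146)) = -1398/(-73/33 - 5/6424) = -1398/(-3877/1752) = -1398*(-1752/3877) = 2449296/3877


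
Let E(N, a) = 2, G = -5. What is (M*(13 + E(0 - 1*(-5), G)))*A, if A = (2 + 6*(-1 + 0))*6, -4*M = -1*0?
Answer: 0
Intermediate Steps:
M = 0 (M = -(-1)*0/4 = -1/4*0 = 0)
A = -24 (A = (2 + 6*(-1))*6 = (2 - 6)*6 = -4*6 = -24)
(M*(13 + E(0 - 1*(-5), G)))*A = (0*(13 + 2))*(-24) = (0*15)*(-24) = 0*(-24) = 0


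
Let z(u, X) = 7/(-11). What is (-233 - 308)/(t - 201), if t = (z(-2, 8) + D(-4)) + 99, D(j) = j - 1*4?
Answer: 5951/1217 ≈ 4.8899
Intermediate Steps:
D(j) = -4 + j (D(j) = j - 4 = -4 + j)
z(u, X) = -7/11 (z(u, X) = 7*(-1/11) = -7/11)
t = 994/11 (t = (-7/11 + (-4 - 4)) + 99 = (-7/11 - 8) + 99 = -95/11 + 99 = 994/11 ≈ 90.364)
(-233 - 308)/(t - 201) = (-233 - 308)/(994/11 - 201) = -541/(-1217/11) = -541*(-11/1217) = 5951/1217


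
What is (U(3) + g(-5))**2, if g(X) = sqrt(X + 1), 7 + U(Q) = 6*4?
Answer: 285 + 68*I ≈ 285.0 + 68.0*I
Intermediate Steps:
U(Q) = 17 (U(Q) = -7 + 6*4 = -7 + 24 = 17)
g(X) = sqrt(1 + X)
(U(3) + g(-5))**2 = (17 + sqrt(1 - 5))**2 = (17 + sqrt(-4))**2 = (17 + 2*I)**2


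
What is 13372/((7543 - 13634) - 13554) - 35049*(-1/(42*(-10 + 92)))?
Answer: 30594497/3221780 ≈ 9.4962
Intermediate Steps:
13372/((7543 - 13634) - 13554) - 35049*(-1/(42*(-10 + 92))) = 13372/(-6091 - 13554) - 35049/((-42*82)) = 13372/(-19645) - 35049/(-3444) = 13372*(-1/19645) - 35049*(-1/3444) = -13372/19645 + 1669/164 = 30594497/3221780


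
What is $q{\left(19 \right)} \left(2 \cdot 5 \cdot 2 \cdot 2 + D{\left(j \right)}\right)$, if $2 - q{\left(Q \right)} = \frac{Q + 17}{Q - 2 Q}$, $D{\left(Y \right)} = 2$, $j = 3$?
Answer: $\frac{3108}{19} \approx 163.58$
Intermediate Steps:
$q{\left(Q \right)} = 2 + \frac{17 + Q}{Q}$ ($q{\left(Q \right)} = 2 - \frac{Q + 17}{Q - 2 Q} = 2 - \frac{17 + Q}{\left(-1\right) Q} = 2 - \left(17 + Q\right) \left(- \frac{1}{Q}\right) = 2 - - \frac{17 + Q}{Q} = 2 + \frac{17 + Q}{Q}$)
$q{\left(19 \right)} \left(2 \cdot 5 \cdot 2 \cdot 2 + D{\left(j \right)}\right) = \left(3 + \frac{17}{19}\right) \left(2 \cdot 5 \cdot 2 \cdot 2 + 2\right) = \left(3 + 17 \cdot \frac{1}{19}\right) \left(10 \cdot 2 \cdot 2 + 2\right) = \left(3 + \frac{17}{19}\right) \left(20 \cdot 2 + 2\right) = \frac{74 \left(40 + 2\right)}{19} = \frac{74}{19} \cdot 42 = \frac{3108}{19}$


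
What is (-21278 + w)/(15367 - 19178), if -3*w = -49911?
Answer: 4641/3811 ≈ 1.2178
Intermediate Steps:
w = 16637 (w = -⅓*(-49911) = 16637)
(-21278 + w)/(15367 - 19178) = (-21278 + 16637)/(15367 - 19178) = -4641/(-3811) = -4641*(-1/3811) = 4641/3811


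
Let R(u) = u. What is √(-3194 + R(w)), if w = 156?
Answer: 7*I*√62 ≈ 55.118*I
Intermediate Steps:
√(-3194 + R(w)) = √(-3194 + 156) = √(-3038) = 7*I*√62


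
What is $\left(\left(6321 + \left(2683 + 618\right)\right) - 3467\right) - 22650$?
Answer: $-16495$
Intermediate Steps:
$\left(\left(6321 + \left(2683 + 618\right)\right) - 3467\right) - 22650 = \left(\left(6321 + 3301\right) - 3467\right) - 22650 = \left(9622 - 3467\right) - 22650 = 6155 - 22650 = -16495$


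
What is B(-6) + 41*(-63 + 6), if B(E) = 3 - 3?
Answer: -2337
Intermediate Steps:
B(E) = 0
B(-6) + 41*(-63 + 6) = 0 + 41*(-63 + 6) = 0 + 41*(-57) = 0 - 2337 = -2337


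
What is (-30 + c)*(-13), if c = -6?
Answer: 468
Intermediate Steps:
(-30 + c)*(-13) = (-30 - 6)*(-13) = -36*(-13) = 468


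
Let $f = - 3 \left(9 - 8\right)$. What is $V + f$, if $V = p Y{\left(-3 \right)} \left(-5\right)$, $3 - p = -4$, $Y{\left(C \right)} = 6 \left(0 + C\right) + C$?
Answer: $732$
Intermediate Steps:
$Y{\left(C \right)} = 7 C$ ($Y{\left(C \right)} = 6 C + C = 7 C$)
$p = 7$ ($p = 3 - -4 = 3 + 4 = 7$)
$f = -3$ ($f = \left(-3\right) 1 = -3$)
$V = 735$ ($V = 7 \cdot 7 \left(-3\right) \left(-5\right) = 7 \left(-21\right) \left(-5\right) = \left(-147\right) \left(-5\right) = 735$)
$V + f = 735 - 3 = 732$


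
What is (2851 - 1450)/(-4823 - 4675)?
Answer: -467/3166 ≈ -0.14750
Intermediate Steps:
(2851 - 1450)/(-4823 - 4675) = 1401/(-9498) = 1401*(-1/9498) = -467/3166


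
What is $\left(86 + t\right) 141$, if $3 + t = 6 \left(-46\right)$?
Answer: $-27213$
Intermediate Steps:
$t = -279$ ($t = -3 + 6 \left(-46\right) = -3 - 276 = -279$)
$\left(86 + t\right) 141 = \left(86 - 279\right) 141 = \left(-193\right) 141 = -27213$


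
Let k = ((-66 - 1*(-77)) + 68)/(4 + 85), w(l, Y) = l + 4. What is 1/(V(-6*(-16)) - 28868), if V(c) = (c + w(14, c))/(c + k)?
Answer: -8623/248918618 ≈ -3.4642e-5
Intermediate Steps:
w(l, Y) = 4 + l
k = 79/89 (k = ((-66 + 77) + 68)/89 = (11 + 68)*(1/89) = 79*(1/89) = 79/89 ≈ 0.88764)
V(c) = (18 + c)/(79/89 + c) (V(c) = (c + (4 + 14))/(c + 79/89) = (c + 18)/(79/89 + c) = (18 + c)/(79/89 + c))
1/(V(-6*(-16)) - 28868) = 1/(89*(18 - 6*(-16))/(79 + 89*(-6*(-16))) - 28868) = 1/(89*(18 + 96)/(79 + 89*96) - 28868) = 1/(89*114/(79 + 8544) - 28868) = 1/(89*114/8623 - 28868) = 1/(89*(1/8623)*114 - 28868) = 1/(10146/8623 - 28868) = 1/(-248918618/8623) = -8623/248918618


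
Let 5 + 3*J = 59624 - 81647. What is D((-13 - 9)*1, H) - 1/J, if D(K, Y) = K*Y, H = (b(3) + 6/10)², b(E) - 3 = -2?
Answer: -31015349/550700 ≈ -56.320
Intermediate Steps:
b(E) = 1 (b(E) = 3 - 2 = 1)
J = -22028/3 (J = -5/3 + (59624 - 81647)/3 = -5/3 + (⅓)*(-22023) = -5/3 - 7341 = -22028/3 ≈ -7342.7)
H = 64/25 (H = (1 + 6/10)² = (1 + 6*(⅒))² = (1 + ⅗)² = (8/5)² = 64/25 ≈ 2.5600)
D((-13 - 9)*1, H) - 1/J = ((-13 - 9)*1)*(64/25) - 1/(-22028/3) = -22*1*(64/25) - 1*(-3/22028) = -22*64/25 + 3/22028 = -1408/25 + 3/22028 = -31015349/550700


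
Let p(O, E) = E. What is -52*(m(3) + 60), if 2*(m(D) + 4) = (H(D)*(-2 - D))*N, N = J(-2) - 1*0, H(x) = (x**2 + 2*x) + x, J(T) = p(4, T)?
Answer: -7592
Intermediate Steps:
J(T) = T
H(x) = x**2 + 3*x
N = -2 (N = -2 - 1*0 = -2 + 0 = -2)
m(D) = -4 - D*(-2 - D)*(3 + D) (m(D) = -4 + (((D*(3 + D))*(-2 - D))*(-2))/2 = -4 + ((D*(-2 - D)*(3 + D))*(-2))/2 = -4 + (-2*D*(-2 - D)*(3 + D))/2 = -4 - D*(-2 - D)*(3 + D))
-52*(m(3) + 60) = -52*((-4 + 3**3 + 5*3**2 + 6*3) + 60) = -52*((-4 + 27 + 5*9 + 18) + 60) = -52*((-4 + 27 + 45 + 18) + 60) = -52*(86 + 60) = -52*146 = -7592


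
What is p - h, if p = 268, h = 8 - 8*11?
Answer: 348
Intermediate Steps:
h = -80 (h = 8 - 88 = -80)
p - h = 268 - 1*(-80) = 268 + 80 = 348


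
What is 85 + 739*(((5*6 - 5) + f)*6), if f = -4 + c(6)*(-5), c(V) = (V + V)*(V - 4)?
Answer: -438881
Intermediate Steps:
c(V) = 2*V*(-4 + V) (c(V) = (2*V)*(-4 + V) = 2*V*(-4 + V))
f = -124 (f = -4 + (2*6*(-4 + 6))*(-5) = -4 + (2*6*2)*(-5) = -4 + 24*(-5) = -4 - 120 = -124)
85 + 739*(((5*6 - 5) + f)*6) = 85 + 739*(((5*6 - 5) - 124)*6) = 85 + 739*(((30 - 5) - 124)*6) = 85 + 739*((25 - 124)*6) = 85 + 739*(-99*6) = 85 + 739*(-594) = 85 - 438966 = -438881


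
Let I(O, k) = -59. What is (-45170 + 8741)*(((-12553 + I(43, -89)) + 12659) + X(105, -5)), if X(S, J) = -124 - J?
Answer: 2622888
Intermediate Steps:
(-45170 + 8741)*(((-12553 + I(43, -89)) + 12659) + X(105, -5)) = (-45170 + 8741)*(((-12553 - 59) + 12659) + (-124 - 1*(-5))) = -36429*((-12612 + 12659) + (-124 + 5)) = -36429*(47 - 119) = -36429*(-72) = 2622888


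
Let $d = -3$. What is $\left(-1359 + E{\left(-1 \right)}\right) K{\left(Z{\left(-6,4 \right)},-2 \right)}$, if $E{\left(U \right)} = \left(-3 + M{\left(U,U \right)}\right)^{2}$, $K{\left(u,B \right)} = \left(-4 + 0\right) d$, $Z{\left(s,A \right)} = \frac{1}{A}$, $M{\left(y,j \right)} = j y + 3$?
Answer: $-16296$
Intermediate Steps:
$M{\left(y,j \right)} = 3 + j y$
$K{\left(u,B \right)} = 12$ ($K{\left(u,B \right)} = \left(-4 + 0\right) \left(-3\right) = \left(-4\right) \left(-3\right) = 12$)
$E{\left(U \right)} = U^{4}$ ($E{\left(U \right)} = \left(-3 + \left(3 + U U\right)\right)^{2} = \left(-3 + \left(3 + U^{2}\right)\right)^{2} = \left(U^{2}\right)^{2} = U^{4}$)
$\left(-1359 + E{\left(-1 \right)}\right) K{\left(Z{\left(-6,4 \right)},-2 \right)} = \left(-1359 + \left(-1\right)^{4}\right) 12 = \left(-1359 + 1\right) 12 = \left(-1358\right) 12 = -16296$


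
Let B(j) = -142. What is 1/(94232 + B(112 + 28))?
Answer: 1/94090 ≈ 1.0628e-5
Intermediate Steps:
1/(94232 + B(112 + 28)) = 1/(94232 - 142) = 1/94090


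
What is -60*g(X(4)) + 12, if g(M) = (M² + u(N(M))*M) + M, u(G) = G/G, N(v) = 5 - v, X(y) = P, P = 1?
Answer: -168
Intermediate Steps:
X(y) = 1
u(G) = 1
g(M) = M² + 2*M (g(M) = (M² + 1*M) + M = (M² + M) + M = (M + M²) + M = M² + 2*M)
-60*g(X(4)) + 12 = -60*(2 + 1) + 12 = -60*3 + 12 = -180 + 12 = -168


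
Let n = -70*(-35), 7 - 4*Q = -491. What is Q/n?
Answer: 249/4900 ≈ 0.050816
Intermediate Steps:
Q = 249/2 (Q = 7/4 - 1/4*(-491) = 7/4 + 491/4 = 249/2 ≈ 124.50)
n = 2450
Q/n = (249/2)/2450 = (249/2)*(1/2450) = 249/4900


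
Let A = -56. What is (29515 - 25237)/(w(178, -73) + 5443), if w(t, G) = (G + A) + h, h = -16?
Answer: 713/883 ≈ 0.80747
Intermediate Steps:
w(t, G) = -72 + G (w(t, G) = (G - 56) - 16 = (-56 + G) - 16 = -72 + G)
(29515 - 25237)/(w(178, -73) + 5443) = (29515 - 25237)/((-72 - 73) + 5443) = 4278/(-145 + 5443) = 4278/5298 = 4278*(1/5298) = 713/883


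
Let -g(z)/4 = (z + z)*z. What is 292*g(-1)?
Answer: -2336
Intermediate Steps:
g(z) = -8*z² (g(z) = -4*(z + z)*z = -4*2*z*z = -8*z²)
292*g(-1) = 292*(-8*(-1)²) = 292*(-8*1) = 292*(-8) = -2336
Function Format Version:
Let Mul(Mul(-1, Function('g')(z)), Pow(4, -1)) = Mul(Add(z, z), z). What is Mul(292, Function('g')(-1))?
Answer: -2336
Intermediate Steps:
Function('g')(z) = Mul(-8, Pow(z, 2)) (Function('g')(z) = Mul(-4, Mul(Add(z, z), z)) = Mul(-4, Mul(Mul(2, z), z)) = Mul(-4, Mul(2, Pow(z, 2))) = Mul(-8, Pow(z, 2)))
Mul(292, Function('g')(-1)) = Mul(292, Mul(-8, Pow(-1, 2))) = Mul(292, Mul(-8, 1)) = Mul(292, -8) = -2336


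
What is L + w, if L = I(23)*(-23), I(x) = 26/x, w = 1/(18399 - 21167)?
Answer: -71969/2768 ≈ -26.000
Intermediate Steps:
w = -1/2768 (w = 1/(-2768) = -1/2768 ≈ -0.00036127)
L = -26 (L = (26/23)*(-23) = -26)
L + w = -26 - 1/2768 = -71969/2768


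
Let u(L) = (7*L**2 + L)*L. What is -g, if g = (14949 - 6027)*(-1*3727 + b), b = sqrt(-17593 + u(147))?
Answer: 33252294 - 8922*sqrt(22239677) ≈ -8.8229e+6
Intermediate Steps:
u(L) = L*(L + 7*L**2) (u(L) = (L + 7*L**2)*L = L*(L + 7*L**2))
b = sqrt(22239677) (b = sqrt(-17593 + 147**2*(1 + 7*147)) = sqrt(-17593 + 21609*(1 + 1029)) = sqrt(-17593 + 21609*1030) = sqrt(-17593 + 22257270) = sqrt(22239677) ≈ 4715.9)
g = -33252294 + 8922*sqrt(22239677) (g = (14949 - 6027)*(-1*3727 + sqrt(22239677)) = 8922*(-3727 + sqrt(22239677)) = -33252294 + 8922*sqrt(22239677) ≈ 8.8229e+6)
-g = -(-33252294 + 8922*sqrt(22239677)) = 33252294 - 8922*sqrt(22239677)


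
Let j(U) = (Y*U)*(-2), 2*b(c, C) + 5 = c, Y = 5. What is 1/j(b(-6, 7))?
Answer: 1/55 ≈ 0.018182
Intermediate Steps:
b(c, C) = -5/2 + c/2
j(U) = -10*U (j(U) = (5*U)*(-2) = -10*U)
1/j(b(-6, 7)) = 1/(-10*(-5/2 + (½)*(-6))) = 1/(-10*(-5/2 - 3)) = 1/(-10*(-11/2)) = 1/55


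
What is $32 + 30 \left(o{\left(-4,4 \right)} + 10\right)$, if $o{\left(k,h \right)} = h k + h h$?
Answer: $332$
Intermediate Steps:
$o{\left(k,h \right)} = h^{2} + h k$ ($o{\left(k,h \right)} = h k + h^{2} = h^{2} + h k$)
$32 + 30 \left(o{\left(-4,4 \right)} + 10\right) = 32 + 30 \left(4 \left(4 - 4\right) + 10\right) = 32 + 30 \left(4 \cdot 0 + 10\right) = 32 + 30 \left(0 + 10\right) = 32 + 30 \cdot 10 = 32 + 300 = 332$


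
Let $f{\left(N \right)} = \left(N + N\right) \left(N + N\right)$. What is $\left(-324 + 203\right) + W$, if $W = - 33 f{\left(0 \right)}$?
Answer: $-121$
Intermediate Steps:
$f{\left(N \right)} = 4 N^{2}$ ($f{\left(N \right)} = 2 N 2 N = 4 N^{2}$)
$W = 0$ ($W = - 33 \cdot 4 \cdot 0^{2} = - 33 \cdot 4 \cdot 0 = \left(-33\right) 0 = 0$)
$\left(-324 + 203\right) + W = \left(-324 + 203\right) + 0 = -121 + 0 = -121$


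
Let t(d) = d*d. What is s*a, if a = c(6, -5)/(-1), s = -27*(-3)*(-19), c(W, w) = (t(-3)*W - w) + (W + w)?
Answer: 92340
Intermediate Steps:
t(d) = d²
c(W, w) = 10*W (c(W, w) = ((-3)²*W - w) + (W + w) = (9*W - w) + (W + w) = (-w + 9*W) + (W + w) = 10*W)
s = -1539 (s = 81*(-19) = -1539)
a = -60 (a = (10*6)/(-1) = 60*(-1) = -60)
s*a = -1539*(-60) = 92340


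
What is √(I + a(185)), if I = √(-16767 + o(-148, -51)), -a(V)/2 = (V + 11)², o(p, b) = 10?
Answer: √(-76832 + I*√16757) ≈ 0.234 + 277.19*I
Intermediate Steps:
a(V) = -2*(11 + V)² (a(V) = -2*(V + 11)² = -2*(11 + V)²)
I = I*√16757 (I = √(-16767 + 10) = √(-16757) = I*√16757 ≈ 129.45*I)
√(I + a(185)) = √(I*√16757 - 2*(11 + 185)²) = √(I*√16757 - 2*196²) = √(I*√16757 - 2*38416) = √(I*√16757 - 76832) = √(-76832 + I*√16757)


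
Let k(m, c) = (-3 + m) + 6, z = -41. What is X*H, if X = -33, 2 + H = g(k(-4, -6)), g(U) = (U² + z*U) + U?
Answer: -1287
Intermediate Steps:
k(m, c) = 3 + m
g(U) = U² - 40*U (g(U) = (U² - 41*U) + U = U² - 40*U)
H = 39 (H = -2 + (3 - 4)*(-40 + (3 - 4)) = -2 - (-40 - 1) = -2 - 1*(-41) = -2 + 41 = 39)
X*H = -33*39 = -1287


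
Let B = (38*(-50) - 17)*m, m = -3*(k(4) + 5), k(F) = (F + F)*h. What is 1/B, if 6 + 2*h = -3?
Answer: -1/178281 ≈ -5.6091e-6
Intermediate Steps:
h = -9/2 (h = -3 + (1/2)*(-3) = -3 - 3/2 = -9/2 ≈ -4.5000)
k(F) = -9*F (k(F) = (F + F)*(-9/2) = (2*F)*(-9/2) = -9*F)
m = 93 (m = -3*(-9*4 + 5) = -3*(-36 + 5) = -3*(-31) = 93)
B = -178281 (B = (38*(-50) - 17)*93 = (-1900 - 17)*93 = -1917*93 = -178281)
1/B = 1/(-178281) = -1/178281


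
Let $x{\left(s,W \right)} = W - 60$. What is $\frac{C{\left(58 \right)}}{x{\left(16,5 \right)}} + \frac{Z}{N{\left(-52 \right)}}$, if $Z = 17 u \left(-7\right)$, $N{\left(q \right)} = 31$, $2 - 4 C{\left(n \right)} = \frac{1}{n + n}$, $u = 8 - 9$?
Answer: $\frac{275429}{71920} \approx 3.8297$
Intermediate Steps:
$u = -1$ ($u = 8 - 9 = -1$)
$C{\left(n \right)} = \frac{1}{2} - \frac{1}{8 n}$ ($C{\left(n \right)} = \frac{1}{2} - \frac{1}{4 \left(n + n\right)} = \frac{1}{2} - \frac{1}{4 \cdot 2 n} = \frac{1}{2} - \frac{\frac{1}{2} \frac{1}{n}}{4} = \frac{1}{2} - \frac{1}{8 n}$)
$x{\left(s,W \right)} = -60 + W$
$Z = 119$ ($Z = 17 \left(-1\right) \left(-7\right) = \left(-17\right) \left(-7\right) = 119$)
$\frac{C{\left(58 \right)}}{x{\left(16,5 \right)}} + \frac{Z}{N{\left(-52 \right)}} = \frac{\frac{1}{8} \cdot \frac{1}{58} \left(-1 + 4 \cdot 58\right)}{-60 + 5} + \frac{119}{31} = \frac{\frac{1}{8} \cdot \frac{1}{58} \left(-1 + 232\right)}{-55} + 119 \cdot \frac{1}{31} = \frac{1}{8} \cdot \frac{1}{58} \cdot 231 \left(- \frac{1}{55}\right) + \frac{119}{31} = \frac{231}{464} \left(- \frac{1}{55}\right) + \frac{119}{31} = - \frac{21}{2320} + \frac{119}{31} = \frac{275429}{71920}$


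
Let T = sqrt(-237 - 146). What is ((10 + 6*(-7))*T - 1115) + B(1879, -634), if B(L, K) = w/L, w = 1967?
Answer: -2093118/1879 - 32*I*sqrt(383) ≈ -1114.0 - 626.25*I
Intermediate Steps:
T = I*sqrt(383) (T = sqrt(-383) = I*sqrt(383) ≈ 19.57*I)
B(L, K) = 1967/L
((10 + 6*(-7))*T - 1115) + B(1879, -634) = ((10 + 6*(-7))*(I*sqrt(383)) - 1115) + 1967/1879 = ((10 - 42)*(I*sqrt(383)) - 1115) + 1967*(1/1879) = (-32*I*sqrt(383) - 1115) + 1967/1879 = (-1115 - 32*I*sqrt(383)) + 1967/1879 = -2093118/1879 - 32*I*sqrt(383)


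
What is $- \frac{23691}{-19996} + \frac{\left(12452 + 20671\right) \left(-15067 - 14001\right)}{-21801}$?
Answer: $\frac{883127035}{19996} \approx 44165.0$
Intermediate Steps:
$- \frac{23691}{-19996} + \frac{\left(12452 + 20671\right) \left(-15067 - 14001\right)}{-21801} = \left(-23691\right) \left(- \frac{1}{19996}\right) + 33123 \left(-29068\right) \left(- \frac{1}{21801}\right) = \frac{23691}{19996} - -44164 = \frac{23691}{19996} + 44164 = \frac{883127035}{19996}$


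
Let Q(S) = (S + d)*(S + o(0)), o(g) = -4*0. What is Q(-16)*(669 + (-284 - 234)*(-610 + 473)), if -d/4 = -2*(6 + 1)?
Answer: -45846400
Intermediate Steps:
d = 56 (d = -(-8)*(6 + 1) = -(-8)*7 = -4*(-14) = 56)
o(g) = 0
Q(S) = S*(56 + S) (Q(S) = (S + 56)*(S + 0) = (56 + S)*S = S*(56 + S))
Q(-16)*(669 + (-284 - 234)*(-610 + 473)) = (-16*(56 - 16))*(669 + (-284 - 234)*(-610 + 473)) = (-16*40)*(669 - 518*(-137)) = -640*(669 + 70966) = -640*71635 = -45846400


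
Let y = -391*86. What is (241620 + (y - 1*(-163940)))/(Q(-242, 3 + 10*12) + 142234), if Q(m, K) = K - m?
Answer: 123978/47533 ≈ 2.6082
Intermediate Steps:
y = -33626
(241620 + (y - 1*(-163940)))/(Q(-242, 3 + 10*12) + 142234) = (241620 + (-33626 - 1*(-163940)))/(((3 + 10*12) - 1*(-242)) + 142234) = (241620 + (-33626 + 163940))/(((3 + 120) + 242) + 142234) = (241620 + 130314)/((123 + 242) + 142234) = 371934/(365 + 142234) = 371934/142599 = 371934*(1/142599) = 123978/47533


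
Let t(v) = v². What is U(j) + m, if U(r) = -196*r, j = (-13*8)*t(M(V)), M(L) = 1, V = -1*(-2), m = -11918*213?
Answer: -2518150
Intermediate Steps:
m = -2538534
V = 2
j = -104 (j = -13*8*1² = -104*1 = -104)
U(j) + m = -196*(-104) - 2538534 = 20384 - 2538534 = -2518150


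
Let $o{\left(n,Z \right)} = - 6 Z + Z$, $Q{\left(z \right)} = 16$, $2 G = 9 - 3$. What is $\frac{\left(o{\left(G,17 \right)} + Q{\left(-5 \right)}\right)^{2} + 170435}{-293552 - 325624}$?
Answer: $- \frac{43799}{154794} \approx -0.28295$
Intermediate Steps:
$G = 3$ ($G = \frac{9 - 3}{2} = \frac{1}{2} \cdot 6 = 3$)
$o{\left(n,Z \right)} = - 5 Z$
$\frac{\left(o{\left(G,17 \right)} + Q{\left(-5 \right)}\right)^{2} + 170435}{-293552 - 325624} = \frac{\left(\left(-5\right) 17 + 16\right)^{2} + 170435}{-293552 - 325624} = \frac{\left(-85 + 16\right)^{2} + 170435}{-293552 - 325624} = \frac{\left(-69\right)^{2} + 170435}{-619176} = \left(4761 + 170435\right) \left(- \frac{1}{619176}\right) = 175196 \left(- \frac{1}{619176}\right) = - \frac{43799}{154794}$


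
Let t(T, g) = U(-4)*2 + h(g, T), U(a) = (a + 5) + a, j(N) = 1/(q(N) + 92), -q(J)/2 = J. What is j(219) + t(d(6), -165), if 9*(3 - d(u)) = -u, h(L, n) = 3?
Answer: -1039/346 ≈ -3.0029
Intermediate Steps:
q(J) = -2*J
j(N) = 1/(92 - 2*N) (j(N) = 1/(-2*N + 92) = 1/(92 - 2*N))
d(u) = 3 + u/9 (d(u) = 3 - (-1)*u/9 = 3 + u/9)
U(a) = 5 + 2*a (U(a) = (5 + a) + a = 5 + 2*a)
t(T, g) = -3 (t(T, g) = (5 + 2*(-4))*2 + 3 = (5 - 8)*2 + 3 = -3*2 + 3 = -6 + 3 = -3)
j(219) + t(d(6), -165) = -1/(-92 + 2*219) - 3 = -1/(-92 + 438) - 3 = -1/346 - 3 = -1039/346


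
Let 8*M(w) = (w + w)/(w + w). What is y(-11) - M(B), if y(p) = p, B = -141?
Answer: -89/8 ≈ -11.125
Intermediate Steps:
M(w) = ⅛ (M(w) = ((w + w)/(w + w))/8 = ((2*w)/((2*w)))/8 = ((2*w)*(1/(2*w)))/8 = (⅛)*1 = ⅛)
y(-11) - M(B) = -11 - 1*⅛ = -11 - ⅛ = -89/8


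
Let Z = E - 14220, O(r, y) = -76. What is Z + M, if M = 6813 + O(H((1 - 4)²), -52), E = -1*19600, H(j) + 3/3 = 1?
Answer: -27083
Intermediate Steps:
H(j) = 0 (H(j) = -1 + 1 = 0)
E = -19600
Z = -33820 (Z = -19600 - 14220 = -33820)
M = 6737 (M = 6813 - 76 = 6737)
Z + M = -33820 + 6737 = -27083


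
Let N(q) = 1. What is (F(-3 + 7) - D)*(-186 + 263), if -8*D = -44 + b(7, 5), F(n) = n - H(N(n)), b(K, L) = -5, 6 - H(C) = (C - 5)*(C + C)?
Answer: -9933/8 ≈ -1241.6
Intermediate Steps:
H(C) = 6 - 2*C*(-5 + C) (H(C) = 6 - (C - 5)*(C + C) = 6 - (-5 + C)*2*C = 6 - 2*C*(-5 + C))
F(n) = -14 + n (F(n) = n - (6 - 2*1**2 + 10*1) = n - (6 - 2*1 + 10) = n - (6 - 2 + 10) = n - 1*14 = n - 14 = -14 + n)
D = 49/8 (D = -(-44 - 5)/8 = -1/8*(-49) = 49/8 ≈ 6.1250)
(F(-3 + 7) - D)*(-186 + 263) = ((-14 + (-3 + 7)) - 1*49/8)*(-186 + 263) = ((-14 + 4) - 49/8)*77 = (-10 - 49/8)*77 = -129/8*77 = -9933/8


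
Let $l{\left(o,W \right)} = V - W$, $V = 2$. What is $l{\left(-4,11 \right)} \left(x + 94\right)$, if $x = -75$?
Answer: $-171$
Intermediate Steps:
$l{\left(o,W \right)} = 2 - W$
$l{\left(-4,11 \right)} \left(x + 94\right) = \left(2 - 11\right) \left(-75 + 94\right) = \left(2 - 11\right) 19 = \left(-9\right) 19 = -171$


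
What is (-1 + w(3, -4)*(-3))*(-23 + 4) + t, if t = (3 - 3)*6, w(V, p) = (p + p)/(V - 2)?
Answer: -437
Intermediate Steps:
w(V, p) = 2*p/(-2 + V) (w(V, p) = (2*p)/(-2 + V) = 2*p/(-2 + V))
t = 0 (t = 0*6 = 0)
(-1 + w(3, -4)*(-3))*(-23 + 4) + t = (-1 + (2*(-4)/(-2 + 3))*(-3))*(-23 + 4) + 0 = (-1 + (2*(-4)/1)*(-3))*(-19) + 0 = (-1 + (2*(-4)*1)*(-3))*(-19) + 0 = (-1 - 8*(-3))*(-19) + 0 = (-1 + 24)*(-19) + 0 = 23*(-19) + 0 = -437 + 0 = -437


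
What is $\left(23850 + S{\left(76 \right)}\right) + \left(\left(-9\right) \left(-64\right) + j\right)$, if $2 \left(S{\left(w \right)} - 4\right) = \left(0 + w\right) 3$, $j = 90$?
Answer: $24634$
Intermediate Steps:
$S{\left(w \right)} = 4 + \frac{3 w}{2}$ ($S{\left(w \right)} = 4 + \frac{\left(0 + w\right) 3}{2} = 4 + \frac{w 3}{2} = 4 + \frac{3 w}{2}$)
$\left(23850 + S{\left(76 \right)}\right) + \left(\left(-9\right) \left(-64\right) + j\right) = \left(23850 + \left(4 + \frac{3}{2} \cdot 76\right)\right) + \left(\left(-9\right) \left(-64\right) + 90\right) = \left(23850 + \left(4 + 114\right)\right) + \left(576 + 90\right) = \left(23850 + 118\right) + 666 = 23968 + 666 = 24634$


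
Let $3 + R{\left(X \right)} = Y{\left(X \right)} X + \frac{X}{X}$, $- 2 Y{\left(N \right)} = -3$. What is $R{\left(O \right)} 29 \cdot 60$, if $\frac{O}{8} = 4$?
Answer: $80040$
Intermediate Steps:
$O = 32$ ($O = 8 \cdot 4 = 32$)
$Y{\left(N \right)} = \frac{3}{2}$ ($Y{\left(N \right)} = \left(- \frac{1}{2}\right) \left(-3\right) = \frac{3}{2}$)
$R{\left(X \right)} = -2 + \frac{3 X}{2}$ ($R{\left(X \right)} = -3 + \left(\frac{3 X}{2} + \frac{X}{X}\right) = -3 + \left(\frac{3 X}{2} + 1\right) = -3 + \left(1 + \frac{3 X}{2}\right) = -2 + \frac{3 X}{2}$)
$R{\left(O \right)} 29 \cdot 60 = \left(-2 + \frac{3}{2} \cdot 32\right) 29 \cdot 60 = \left(-2 + 48\right) 29 \cdot 60 = 46 \cdot 29 \cdot 60 = 1334 \cdot 60 = 80040$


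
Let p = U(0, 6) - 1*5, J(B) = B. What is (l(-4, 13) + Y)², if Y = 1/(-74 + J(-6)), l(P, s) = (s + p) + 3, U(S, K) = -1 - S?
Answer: 638401/6400 ≈ 99.750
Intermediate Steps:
p = -6 (p = (-1 - 1*0) - 1*5 = (-1 + 0) - 5 = -1 - 5 = -6)
l(P, s) = -3 + s (l(P, s) = (s - 6) + 3 = (-6 + s) + 3 = -3 + s)
Y = -1/80 (Y = 1/(-74 - 6) = 1/(-80) = -1/80 ≈ -0.012500)
(l(-4, 13) + Y)² = ((-3 + 13) - 1/80)² = (10 - 1/80)² = (799/80)² = 638401/6400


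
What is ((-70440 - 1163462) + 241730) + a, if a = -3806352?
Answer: -4798524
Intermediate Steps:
((-70440 - 1163462) + 241730) + a = ((-70440 - 1163462) + 241730) - 3806352 = (-1233902 + 241730) - 3806352 = -992172 - 3806352 = -4798524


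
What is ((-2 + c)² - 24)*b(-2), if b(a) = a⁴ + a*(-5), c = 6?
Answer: -208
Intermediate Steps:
b(a) = a⁴ - 5*a
((-2 + c)² - 24)*b(-2) = ((-2 + 6)² - 24)*(-2*(-5 + (-2)³)) = (4² - 24)*(-2*(-5 - 8)) = (16 - 24)*(-2*(-13)) = -8*26 = -208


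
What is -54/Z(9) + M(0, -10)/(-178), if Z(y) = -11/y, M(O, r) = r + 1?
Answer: 86607/1958 ≈ 44.232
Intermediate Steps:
M(O, r) = 1 + r
-54/Z(9) + M(0, -10)/(-178) = -54/((-11/9)) + (1 - 10)/(-178) = -54/((-11*⅑)) - 9*(-1/178) = -54/(-11/9) + 9/178 = -54*(-9/11) + 9/178 = 486/11 + 9/178 = 86607/1958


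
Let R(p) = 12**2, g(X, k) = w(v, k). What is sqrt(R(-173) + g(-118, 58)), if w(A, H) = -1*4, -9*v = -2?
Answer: 2*sqrt(35) ≈ 11.832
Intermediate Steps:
v = 2/9 (v = -1/9*(-2) = 2/9 ≈ 0.22222)
w(A, H) = -4
g(X, k) = -4
R(p) = 144
sqrt(R(-173) + g(-118, 58)) = sqrt(144 - 4) = sqrt(140) = 2*sqrt(35)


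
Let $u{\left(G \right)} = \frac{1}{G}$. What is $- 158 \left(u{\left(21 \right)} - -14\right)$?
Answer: $- \frac{46610}{21} \approx -2219.5$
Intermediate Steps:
$- 158 \left(u{\left(21 \right)} - -14\right) = - 158 \left(\frac{1}{21} - -14\right) = - 158 \left(\frac{1}{21} + 14\right) = \left(-158\right) \frac{295}{21} = - \frac{46610}{21}$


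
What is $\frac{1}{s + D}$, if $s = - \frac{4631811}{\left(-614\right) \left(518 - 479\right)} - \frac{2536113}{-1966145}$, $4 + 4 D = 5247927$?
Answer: $\frac{31387538780}{41185958363772147} \approx 7.6209 \cdot 10^{-7}$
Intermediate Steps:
$D = \frac{5247923}{4}$ ($D = -1 + \frac{1}{4} \cdot 5247927 = -1 + \frac{5247927}{4} = \frac{5247923}{4} \approx 1.312 \cdot 10^{6}$)
$s = \frac{3055847266831}{15693769390}$ ($s = - \frac{4631811}{\left(-614\right) 39} - - \frac{2536113}{1966145} = - \frac{4631811}{-23946} + \frac{2536113}{1966145} = \left(-4631811\right) \left(- \frac{1}{23946}\right) + \frac{2536113}{1966145} = \frac{1543937}{7982} + \frac{2536113}{1966145} = \frac{3055847266831}{15693769390} \approx 194.72$)
$\frac{1}{s + D} = \frac{1}{\frac{3055847266831}{15693769390} + \frac{5247923}{4}} = \frac{1}{\frac{41185958363772147}{31387538780}} = \frac{31387538780}{41185958363772147}$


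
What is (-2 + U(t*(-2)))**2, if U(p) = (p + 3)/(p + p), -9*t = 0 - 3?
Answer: 225/16 ≈ 14.063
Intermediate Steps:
t = 1/3 (t = -(0 - 3)/9 = -1/9*(-3) = 1/3 ≈ 0.33333)
U(p) = (3 + p)/(2*p) (U(p) = (3 + p)/((2*p)) = (3 + p)*(1/(2*p)) = (3 + p)/(2*p))
(-2 + U(t*(-2)))**2 = (-2 + (3 + (1/3)*(-2))/(2*(((1/3)*(-2)))))**2 = (-2 + (3 - 2/3)/(2*(-2/3)))**2 = (-2 + (1/2)*(-3/2)*(7/3))**2 = (-2 - 7/4)**2 = (-15/4)**2 = 225/16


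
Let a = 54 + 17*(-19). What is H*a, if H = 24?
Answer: -6456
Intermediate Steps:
a = -269 (a = 54 - 323 = -269)
H*a = 24*(-269) = -6456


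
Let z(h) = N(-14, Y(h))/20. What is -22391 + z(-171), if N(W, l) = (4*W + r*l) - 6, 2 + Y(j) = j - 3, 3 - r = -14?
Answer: -225437/10 ≈ -22544.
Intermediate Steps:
r = 17 (r = 3 - 1*(-14) = 3 + 14 = 17)
Y(j) = -5 + j (Y(j) = -2 + (j - 3) = -2 + (-3 + j) = -5 + j)
N(W, l) = -6 + 4*W + 17*l (N(W, l) = (4*W + 17*l) - 6 = -6 + 4*W + 17*l)
z(h) = -147/20 + 17*h/20 (z(h) = (-6 + 4*(-14) + 17*(-5 + h))/20 = (-6 - 56 + (-85 + 17*h))*(1/20) = (-147 + 17*h)*(1/20) = -147/20 + 17*h/20)
-22391 + z(-171) = -22391 + (-147/20 + (17/20)*(-171)) = -22391 + (-147/20 - 2907/20) = -22391 - 1527/10 = -225437/10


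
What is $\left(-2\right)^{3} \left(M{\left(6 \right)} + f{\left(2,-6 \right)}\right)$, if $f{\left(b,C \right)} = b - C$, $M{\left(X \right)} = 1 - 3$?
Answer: $-48$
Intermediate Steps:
$M{\left(X \right)} = -2$
$\left(-2\right)^{3} \left(M{\left(6 \right)} + f{\left(2,-6 \right)}\right) = \left(-2\right)^{3} \left(-2 + \left(2 - -6\right)\right) = - 8 \left(-2 + \left(2 + 6\right)\right) = - 8 \left(-2 + 8\right) = \left(-8\right) 6 = -48$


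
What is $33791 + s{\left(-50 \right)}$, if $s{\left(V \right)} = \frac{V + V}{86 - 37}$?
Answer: $\frac{1655659}{49} \approx 33789.0$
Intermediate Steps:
$s{\left(V \right)} = \frac{2 V}{49}$
$33791 + s{\left(-50 \right)} = 33791 + \frac{2}{49} \left(-50\right) = 33791 - \frac{100}{49} = \frac{1655659}{49}$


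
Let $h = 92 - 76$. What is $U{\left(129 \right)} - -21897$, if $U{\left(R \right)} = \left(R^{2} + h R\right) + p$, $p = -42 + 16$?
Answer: $40576$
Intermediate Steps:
$h = 16$
$p = -26$
$U{\left(R \right)} = -26 + R^{2} + 16 R$ ($U{\left(R \right)} = \left(R^{2} + 16 R\right) - 26 = -26 + R^{2} + 16 R$)
$U{\left(129 \right)} - -21897 = \left(-26 + 129^{2} + 16 \cdot 129\right) - -21897 = \left(-26 + 16641 + 2064\right) + 21897 = 18679 + 21897 = 40576$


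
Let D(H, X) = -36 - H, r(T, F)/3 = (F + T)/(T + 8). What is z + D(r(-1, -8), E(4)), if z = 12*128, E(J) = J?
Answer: 10527/7 ≈ 1503.9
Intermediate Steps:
z = 1536
r(T, F) = 3*(F + T)/(8 + T) (r(T, F) = 3*((F + T)/(T + 8)) = 3*((F + T)/(8 + T)) = 3*(F + T)/(8 + T))
z + D(r(-1, -8), E(4)) = 1536 + (-36 - 3*(-8 - 1)/(8 - 1)) = 1536 + (-36 - 3*(-9)/7) = 1536 + (-36 - 1*(-27/7)) = 1536 + (-36 + 27/7) = 1536 - 225/7 = 10527/7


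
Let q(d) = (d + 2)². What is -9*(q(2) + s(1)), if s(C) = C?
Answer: -153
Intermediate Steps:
q(d) = (2 + d)²
-9*(q(2) + s(1)) = -9*((2 + 2)² + 1) = -9*(4² + 1) = -9*(16 + 1) = -9*17 = -153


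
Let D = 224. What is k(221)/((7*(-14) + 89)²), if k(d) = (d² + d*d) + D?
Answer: 97906/81 ≈ 1208.7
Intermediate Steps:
k(d) = 224 + 2*d² (k(d) = (d² + d*d) + 224 = (d² + d²) + 224 = 2*d² + 224 = 224 + 2*d²)
k(221)/((7*(-14) + 89)²) = (224 + 2*221²)/((7*(-14) + 89)²) = (224 + 2*48841)/((-98 + 89)²) = (224 + 97682)/((-9)²) = 97906/81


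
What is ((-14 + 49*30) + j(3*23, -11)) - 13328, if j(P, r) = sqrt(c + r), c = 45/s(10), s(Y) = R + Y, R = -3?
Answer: -11872 + 4*I*sqrt(14)/7 ≈ -11872.0 + 2.1381*I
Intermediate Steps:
s(Y) = -3 + Y
c = 45/7 (c = 45/(-3 + 10) = 45/7 ≈ 6.4286)
j(P, r) = sqrt(45/7 + r)
((-14 + 49*30) + j(3*23, -11)) - 13328 = ((-14 + 49*30) + sqrt(315 + 49*(-11))/7) - 13328 = ((-14 + 1470) + sqrt(315 - 539)/7) - 13328 = (1456 + sqrt(-224)/7) - 13328 = (1456 + (4*I*sqrt(14))/7) - 13328 = (1456 + 4*I*sqrt(14)/7) - 13328 = -11872 + 4*I*sqrt(14)/7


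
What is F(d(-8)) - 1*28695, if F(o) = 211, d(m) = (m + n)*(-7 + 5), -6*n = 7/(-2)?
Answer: -28484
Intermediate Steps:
n = 7/12 (n = -7/(6*(-2)) = -7*(-1)/(6*2) = -1/6*(-7/2) = 7/12 ≈ 0.58333)
d(m) = -7/6 - 2*m (d(m) = (m + 7/12)*(-7 + 5) = (7/12 + m)*(-2) = -7/6 - 2*m)
F(d(-8)) - 1*28695 = 211 - 1*28695 = 211 - 28695 = -28484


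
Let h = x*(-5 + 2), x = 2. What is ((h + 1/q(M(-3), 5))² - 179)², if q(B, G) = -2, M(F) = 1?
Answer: 299209/16 ≈ 18701.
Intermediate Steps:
h = -6 (h = 2*(-5 + 2) = 2*(-3) = -6)
((h + 1/q(M(-3), 5))² - 179)² = ((-6 + 1/(-2))² - 179)² = ((-6 - ½)² - 179)² = ((-13/2)² - 179)² = (169/4 - 179)² = (-547/4)² = 299209/16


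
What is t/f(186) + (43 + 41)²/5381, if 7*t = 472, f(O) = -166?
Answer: 2829620/3126361 ≈ 0.90508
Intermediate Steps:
t = 472/7 (t = (⅐)*472 = 472/7 ≈ 67.429)
t/f(186) + (43 + 41)²/5381 = (472/7)/(-166) + (43 + 41)²/5381 = (472/7)*(-1/166) + 84²*(1/5381) = -236/581 + 7056*(1/5381) = -236/581 + 7056/5381 = 2829620/3126361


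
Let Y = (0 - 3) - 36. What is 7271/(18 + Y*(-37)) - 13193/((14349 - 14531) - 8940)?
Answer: 85601035/13327242 ≈ 6.4230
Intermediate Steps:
Y = -39 (Y = -3 - 36 = -39)
7271/(18 + Y*(-37)) - 13193/((14349 - 14531) - 8940) = 7271/(18 - 39*(-37)) - 13193/((14349 - 14531) - 8940) = 7271/(18 + 1443) - 13193/(-182 - 8940) = 7271/1461 - 13193/(-9122) = 7271*(1/1461) - 13193*(-1/9122) = 7271/1461 + 13193/9122 = 85601035/13327242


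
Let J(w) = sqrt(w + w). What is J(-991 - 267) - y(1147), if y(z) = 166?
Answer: -166 + 2*I*sqrt(629) ≈ -166.0 + 50.16*I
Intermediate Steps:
J(w) = sqrt(2)*sqrt(w) (J(w) = sqrt(2*w) = sqrt(2)*sqrt(w))
J(-991 - 267) - y(1147) = sqrt(2)*sqrt(-991 - 267) - 1*166 = sqrt(2)*sqrt(-1258) - 166 = sqrt(2)*(I*sqrt(1258)) - 166 = 2*I*sqrt(629) - 166 = -166 + 2*I*sqrt(629)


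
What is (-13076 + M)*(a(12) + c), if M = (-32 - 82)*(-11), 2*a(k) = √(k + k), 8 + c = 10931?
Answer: -129131706 - 11822*√6 ≈ -1.2916e+8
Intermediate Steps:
c = 10923 (c = -8 + 10931 = 10923)
a(k) = √2*√k/2 (a(k) = √(k + k)/2 = √(2*k)/2 = (√2*√k)/2 = √2*√k/2)
M = 1254 (M = -114*(-11) = 1254)
(-13076 + M)*(a(12) + c) = (-13076 + 1254)*(√2*√12/2 + 10923) = -11822*(√2*(2*√3)/2 + 10923) = -11822*(√6 + 10923) = -11822*(10923 + √6) = -129131706 - 11822*√6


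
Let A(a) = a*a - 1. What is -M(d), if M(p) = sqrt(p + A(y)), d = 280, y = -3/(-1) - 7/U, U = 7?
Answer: -sqrt(283) ≈ -16.823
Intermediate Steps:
y = 2 (y = -3/(-1) - 7/7 = -3*(-1) - 7*1/7 = 3 - 1 = 2)
A(a) = -1 + a**2 (A(a) = a**2 - 1 = -1 + a**2)
M(p) = sqrt(3 + p) (M(p) = sqrt(p + (-1 + 2**2)) = sqrt(p + (-1 + 4)) = sqrt(p + 3) = sqrt(3 + p))
-M(d) = -sqrt(3 + 280) = -sqrt(283)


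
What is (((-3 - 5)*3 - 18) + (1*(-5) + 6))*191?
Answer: -7831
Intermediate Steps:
(((-3 - 5)*3 - 18) + (1*(-5) + 6))*191 = ((-8*3 - 18) + (-5 + 6))*191 = ((-24 - 18) + 1)*191 = (-42 + 1)*191 = -41*191 = -7831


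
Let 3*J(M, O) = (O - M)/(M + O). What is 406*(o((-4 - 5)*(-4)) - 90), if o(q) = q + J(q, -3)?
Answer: -728770/33 ≈ -22084.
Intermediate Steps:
J(M, O) = (O - M)/(3*(M + O)) (J(M, O) = ((O - M)/(M + O))/3 = (O - M)/(3*(M + O)))
o(q) = q + (-3 - q)/(3*(-3 + q)) (o(q) = q + (-3 - q)/(3*(q - 3)) = q + (-3 - q)/(3*(-3 + q)))
406*(o((-4 - 5)*(-4)) - 90) = 406*((-1 - (-4 - 5)*(-4)/3 + ((-4 - 5)*(-4))*(-3 + (-4 - 5)*(-4)))/(-3 + (-4 - 5)*(-4)) - 90) = 406*((-1 - (-3)*(-4) + (-9*(-4))*(-3 - 9*(-4)))/(-3 - 9*(-4)) - 90) = 406*((-1 - ⅓*36 + 36*(-3 + 36))/(-3 + 36) - 90) = 406*((-1 - 12 + 36*33)/33 - 90) = 406*((-1 - 12 + 1188)/33 - 90) = 406*((1/33)*1175 - 90) = 406*(1175/33 - 90) = 406*(-1795/33) = -728770/33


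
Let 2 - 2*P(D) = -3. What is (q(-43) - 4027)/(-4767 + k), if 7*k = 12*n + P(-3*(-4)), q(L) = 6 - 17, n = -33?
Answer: 56532/67525 ≈ 0.83720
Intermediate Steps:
P(D) = 5/2 (P(D) = 1 - ½*(-3) = 1 + 3/2 = 5/2)
q(L) = -11
k = -787/14 (k = (12*(-33) + 5/2)/7 = (-396 + 5/2)/7 = (⅐)*(-787/2) = -787/14 ≈ -56.214)
(q(-43) - 4027)/(-4767 + k) = (-11 - 4027)/(-4767 - 787/14) = -4038/(-67525/14) = -4038*(-14/67525) = 56532/67525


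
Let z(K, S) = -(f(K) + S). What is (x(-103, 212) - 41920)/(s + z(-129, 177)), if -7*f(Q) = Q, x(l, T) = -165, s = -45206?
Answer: 58919/63562 ≈ 0.92695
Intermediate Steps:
f(Q) = -Q/7
z(K, S) = -S + K/7 (z(K, S) = -(-K/7 + S) = -(S - K/7) = -S + K/7)
(x(-103, 212) - 41920)/(s + z(-129, 177)) = (-165 - 41920)/(-45206 + (-1*177 + (⅐)*(-129))) = -42085/(-45206 + (-177 - 129/7)) = -42085/(-45206 - 1368/7) = -42085/(-317810/7) = -42085*(-7/317810) = 58919/63562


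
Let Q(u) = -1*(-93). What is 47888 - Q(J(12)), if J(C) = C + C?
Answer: 47795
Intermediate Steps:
J(C) = 2*C
Q(u) = 93
47888 - Q(J(12)) = 47888 - 1*93 = 47888 - 93 = 47795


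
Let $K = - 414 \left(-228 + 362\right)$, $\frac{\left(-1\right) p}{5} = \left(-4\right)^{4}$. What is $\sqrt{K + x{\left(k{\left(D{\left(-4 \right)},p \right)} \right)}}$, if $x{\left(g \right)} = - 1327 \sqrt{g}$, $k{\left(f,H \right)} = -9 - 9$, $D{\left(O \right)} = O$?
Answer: $\sqrt{-55476 - 3981 i \sqrt{2}} \approx 11.936 - 235.84 i$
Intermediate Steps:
$p = -1280$ ($p = - 5 \left(-4\right)^{4} = \left(-5\right) 256 = -1280$)
$k{\left(f,H \right)} = -18$
$K = -55476$ ($K = \left(-414\right) 134 = -55476$)
$\sqrt{K + x{\left(k{\left(D{\left(-4 \right)},p \right)} \right)}} = \sqrt{-55476 - 1327 \sqrt{-18}} = \sqrt{-55476 - 1327 \cdot 3 i \sqrt{2}} = \sqrt{-55476 - 3981 i \sqrt{2}}$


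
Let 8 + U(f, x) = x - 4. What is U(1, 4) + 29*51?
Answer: 1471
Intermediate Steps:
U(f, x) = -12 + x (U(f, x) = -8 + (x - 4) = -8 + (-4 + x) = -12 + x)
U(1, 4) + 29*51 = (-12 + 4) + 29*51 = -8 + 1479 = 1471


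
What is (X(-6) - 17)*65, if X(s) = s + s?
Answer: -1885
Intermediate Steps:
X(s) = 2*s
(X(-6) - 17)*65 = (2*(-6) - 17)*65 = (-12 - 17)*65 = -29*65 = -1885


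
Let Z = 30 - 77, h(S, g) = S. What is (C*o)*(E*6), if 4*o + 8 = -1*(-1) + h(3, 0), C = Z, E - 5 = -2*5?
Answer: -1410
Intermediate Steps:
E = -5 (E = 5 - 2*5 = 5 - 10 = -5)
Z = -47
C = -47
o = -1 (o = -2 + (-1*(-1) + 3)/4 = -2 + (1 + 3)/4 = -2 + (¼)*4 = -2 + 1 = -1)
(C*o)*(E*6) = (-47*(-1))*(-5*6) = 47*(-30) = -1410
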